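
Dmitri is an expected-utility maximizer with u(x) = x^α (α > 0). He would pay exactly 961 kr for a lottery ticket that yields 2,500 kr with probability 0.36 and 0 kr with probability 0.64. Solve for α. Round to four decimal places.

α ≈ 1.0686

The lottery's expected utility is 0.36·u(2500) + 0.64·u(0) = 0.36·2500^α (since u(0) = 0 for α > 0).
Equating: 961^α = 0.36·2500^α, i.e. 0.3844^α = 0.36.
Taking logs: α·ln(961/2500) = ln(0.36), so α = -1.0216512 / -0.9560716 ≈ 1.0686.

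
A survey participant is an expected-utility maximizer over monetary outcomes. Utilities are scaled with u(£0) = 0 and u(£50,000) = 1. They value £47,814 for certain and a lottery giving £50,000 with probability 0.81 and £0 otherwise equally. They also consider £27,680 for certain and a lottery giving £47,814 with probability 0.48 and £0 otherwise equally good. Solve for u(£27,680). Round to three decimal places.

From the first indifference, u(£47,814) = 0.81·u(£50,000) + 0.19·u(£0) = 0.81·1 + 0.19·0 = 0.81.
Then u(£27,680) = 0.48·u(£47,814) + 0.52·u(£0) = 0.48·0.81 + 0.52·0.00 = 0.3888.

0.389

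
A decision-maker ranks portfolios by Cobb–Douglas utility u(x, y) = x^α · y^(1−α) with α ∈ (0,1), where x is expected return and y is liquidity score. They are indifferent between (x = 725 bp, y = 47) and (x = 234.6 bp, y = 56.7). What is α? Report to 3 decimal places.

α ≈ 0.143

Set the two utilities equal: 725^α·47^(1−α) = 234.6^α·56.7^(1−α).
Taking logs: α·ln 725 + (1−α)·ln 47 = α·ln 234.6 + (1−α)·ln 56.7, i.e. α·1.128290 = (1−α)·0.187627.
With A = 1.128290 and B = 0.187627: α·A = (1−α)·B, so α = B/(A+B) = 0.187627/1.315917 ≈ 0.143.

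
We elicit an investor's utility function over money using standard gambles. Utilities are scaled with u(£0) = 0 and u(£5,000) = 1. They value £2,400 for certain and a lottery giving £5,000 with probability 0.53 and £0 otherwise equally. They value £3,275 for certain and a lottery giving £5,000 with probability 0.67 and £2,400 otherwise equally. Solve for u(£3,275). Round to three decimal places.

0.845

The first gamble pins u(£2,400): it must equal 0.53·1 + 0.47·0 = 0.53.
Chaining: u(£3,275) = 0.67·1.00 + 0.33·0.53 = 0.8449.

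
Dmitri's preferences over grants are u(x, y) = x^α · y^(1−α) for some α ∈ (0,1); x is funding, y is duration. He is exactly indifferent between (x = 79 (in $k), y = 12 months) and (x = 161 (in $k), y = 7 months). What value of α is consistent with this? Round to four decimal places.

Set the two utilities equal: 79^α·12^(1−α) = 161^α·7^(1−α).
(79/161)^α = (7/12)^(1−α); take logs: α·ln(79/161) = (1−α)·ln(7/12), i.e. α·-0.7119565 = (1−α)·-0.5389965.
With A = -0.7119565 and B = -0.5389965: α·A = (1−α)·B, so α = B/(A+B) = -0.5389965/-1.2509530 ≈ 0.4309.

α ≈ 0.4309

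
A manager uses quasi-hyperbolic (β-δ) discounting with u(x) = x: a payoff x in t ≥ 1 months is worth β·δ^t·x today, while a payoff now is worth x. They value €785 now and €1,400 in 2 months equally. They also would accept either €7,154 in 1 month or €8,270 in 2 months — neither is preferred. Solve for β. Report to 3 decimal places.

β ≈ 0.749

Both payoffs in the second observation are in the future, so β drops out: δ^1·7154 = δ^2·8270 ⇒ δ = 7154/8270 = 0.86505.
Substituting δ into 785 = β·δ^2·1400: β = 785/(1047.647) ≈ 0.749.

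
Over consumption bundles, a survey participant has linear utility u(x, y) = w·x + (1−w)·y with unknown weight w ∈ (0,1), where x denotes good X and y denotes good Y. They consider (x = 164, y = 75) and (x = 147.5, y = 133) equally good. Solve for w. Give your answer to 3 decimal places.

u(164,75) = u(147.5,133) means w·164 + (1−w)·75 = w·147.5 + (1−w)·133.
Collecting terms: w·16.5 = (1−w)·58.
The marginal rate of substitution is 58/16.5, so w = 58/(16.5+58) = 0.779.

w = 0.779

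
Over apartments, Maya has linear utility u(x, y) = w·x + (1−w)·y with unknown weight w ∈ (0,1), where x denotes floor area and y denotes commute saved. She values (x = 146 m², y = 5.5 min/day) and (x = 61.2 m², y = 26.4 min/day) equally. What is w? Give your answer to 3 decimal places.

w = 0.198

Equating utilities: w·146 + (1−w)·5.5 = w·61.2 + (1−w)·26.4.
w·(146−61.2) = (1−w)·(26.4−5.5), i.e. w·84.8 = (1−w)·20.9.
So w/(1−w) = 20.9/84.8 = 0.2465, giving w = 20.9/(84.8+20.9) = 0.198.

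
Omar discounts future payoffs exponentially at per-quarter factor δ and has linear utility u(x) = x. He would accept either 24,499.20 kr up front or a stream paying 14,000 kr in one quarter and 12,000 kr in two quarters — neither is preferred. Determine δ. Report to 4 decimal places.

Present value of the stream is 14000·δ + 12000·δ². Indifference gives 14000δ + 12000δ² = 24499.20.
So 12000δ² + 14000δ − 24499.20 = 0.
δ = (−14000 + √(14000² + 4·12000·24499.20)) / (2·12000) = (−14000 + √1371961600.00) / 24000 ≈ 0.9600.

δ ≈ 0.9600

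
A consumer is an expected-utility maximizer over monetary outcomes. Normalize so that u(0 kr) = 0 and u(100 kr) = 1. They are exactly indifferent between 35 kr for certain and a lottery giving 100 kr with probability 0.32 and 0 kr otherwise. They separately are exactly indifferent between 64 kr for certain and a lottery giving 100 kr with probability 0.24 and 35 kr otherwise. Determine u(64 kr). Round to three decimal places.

First, u(35 kr) = 0.32·u(100 kr) + 0.68·u(0 kr) = 0.32.
Chaining: u(64 kr) = 0.24·1.00 + 0.76·0.32 = 0.4832.

0.483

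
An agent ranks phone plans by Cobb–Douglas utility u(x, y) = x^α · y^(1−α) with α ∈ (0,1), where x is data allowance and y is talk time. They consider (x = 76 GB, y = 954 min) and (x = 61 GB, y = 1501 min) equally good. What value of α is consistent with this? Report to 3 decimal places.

α ≈ 0.673

Set the two utilities equal: 76^α·954^(1−α) = 61^α·1501^(1−α).
(76/61)^α = (1501/954)^(1−α); take logs: α·ln(76/61) = (1−α)·ln(1501/954), i.e. α·0.219859 = (1−α)·0.453223.
So α/(1−α) = (0.453223)/(0.219859) = 2.061426, and α = 2.061426/3.061426 ≈ 0.673.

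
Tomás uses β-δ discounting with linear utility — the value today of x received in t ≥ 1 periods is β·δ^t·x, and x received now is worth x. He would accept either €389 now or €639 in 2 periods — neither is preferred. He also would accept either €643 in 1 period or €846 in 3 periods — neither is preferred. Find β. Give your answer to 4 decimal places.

β ≈ 0.8010

From the later pair, β·δ^1·643 = β·δ^3·846; dividing through, δ^2 = 643/846 = 0.76005, so δ = 0.87181.
The first indifference: 389 = β·δ^2·639, so β = 389/(δ^2·639) = 389/(0.76005·639) ≈ 0.8010.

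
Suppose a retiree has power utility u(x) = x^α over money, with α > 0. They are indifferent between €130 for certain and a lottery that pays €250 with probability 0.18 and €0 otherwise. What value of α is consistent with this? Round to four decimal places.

The lottery's expected utility is 0.18·u(250) + 0.82·u(0) = 0.18·250^α (since u(0) = 0 for α > 0).
Equating: 130^α = 0.18·250^α, i.e. 0.5200^α = 0.18.
Take logs: α = ln 0.18 / ln(130/250) ≈ 2.622311.

α ≈ 2.6223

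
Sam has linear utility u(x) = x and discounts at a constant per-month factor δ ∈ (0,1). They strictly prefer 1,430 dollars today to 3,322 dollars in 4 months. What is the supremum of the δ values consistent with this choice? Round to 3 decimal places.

δ < 0.810

Under u(x) = x this choice says 1430 > δ^4·3322.
Hence δ^4 < 1430/3322 = 0.43046, and x ↦ x^(1/4) is increasing on (0,∞).
δ < (1430/3322)^(1/4) ≈ 0.810.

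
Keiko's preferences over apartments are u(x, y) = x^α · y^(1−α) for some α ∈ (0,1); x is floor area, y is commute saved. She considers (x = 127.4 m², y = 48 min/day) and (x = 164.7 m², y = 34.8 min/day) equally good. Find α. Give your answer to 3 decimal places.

The Cobb–Douglas utilities coincide, so 127.4^α·48^(1−α) = 164.7^α·34.8^(1−α).
(127.4/164.7)^α = (34.8/48)^(1−α); take logs: α·ln(127.4/164.7) = (1−α)·ln(34.8/48), i.e. α·-0.256794 = (1−α)·-0.321584.
So α/(1−α) = (-0.321584)/(-0.256794) = 1.252303, and α = 1.252303/2.252303 ≈ 0.556.

α ≈ 0.556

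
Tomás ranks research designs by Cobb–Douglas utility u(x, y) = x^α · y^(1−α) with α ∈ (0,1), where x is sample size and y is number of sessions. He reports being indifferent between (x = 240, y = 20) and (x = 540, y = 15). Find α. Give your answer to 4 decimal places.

The Cobb–Douglas utilities coincide, so 240^α·20^(1−α) = 540^α·15^(1−α).
Taking logs: α·ln 240 + (1−α)·ln 20 = α·ln 540 + (1−α)·ln 15, i.e. α·-0.8109302 = (1−α)·-0.2876821.
With A = -0.8109302 and B = -0.2876821: α·A = (1−α)·B, so α = B/(A+B) = -0.2876821/-1.0986123 ≈ 0.2619.

α ≈ 0.2619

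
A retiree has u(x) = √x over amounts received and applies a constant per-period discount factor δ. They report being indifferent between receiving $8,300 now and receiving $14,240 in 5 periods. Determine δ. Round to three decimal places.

Equating discounted utilities: u(8300) = δ^5·u(14240) ⇒ δ^5 = u(8300)/u(14240).
Since u(x) = √x, δ^5 = √(8300/14240) = 0.76346.
So δ = 0.76346^(1/5) ≈ 0.947.

δ ≈ 0.947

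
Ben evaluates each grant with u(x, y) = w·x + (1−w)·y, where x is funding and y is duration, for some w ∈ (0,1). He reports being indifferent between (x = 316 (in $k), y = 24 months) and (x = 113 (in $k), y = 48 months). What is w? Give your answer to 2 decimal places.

w = 0.11

Equating utilities: w·316 + (1−w)·24 = w·113 + (1−w)·48.
Rearranging, 203·w − 24·(1−w) = 0.
Hence w = 24/(203+24) = 24/227 = 0.11.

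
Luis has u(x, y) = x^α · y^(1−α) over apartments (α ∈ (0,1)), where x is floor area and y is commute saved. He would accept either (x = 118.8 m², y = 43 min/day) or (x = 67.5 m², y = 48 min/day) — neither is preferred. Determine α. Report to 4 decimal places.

Set the two utilities equal: 118.8^α·43^(1−α) = 67.5^α·48^(1−α).
(118.8/67.5)^α = (48/43)^(1−α); take logs: α·ln(118.8/67.5) = (1−α)·ln(48/43), i.e. α·0.5653138 = (1−α)·0.1100009.
So α/(1−α) = (0.1100009)/(0.5653138) = 0.1945838, and α = 0.1945838/1.1945838 ≈ 0.1629.

α ≈ 0.1629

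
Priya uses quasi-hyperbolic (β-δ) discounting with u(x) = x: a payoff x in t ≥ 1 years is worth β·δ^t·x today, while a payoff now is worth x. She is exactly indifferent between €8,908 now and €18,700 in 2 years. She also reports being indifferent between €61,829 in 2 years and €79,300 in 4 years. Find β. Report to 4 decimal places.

β ≈ 0.6110

The second indifference involves only future payoffs, so β cancels: β·δ^2·61829 = β·δ^4·79300, giving δ^2 = 61829/79300 = 0.77968, so δ = 0.88300.
Now use the now-vs-future pair: 8908 = β·δ^2·18700 gives β = 8908/(0.77968·18700) ≈ 0.6110.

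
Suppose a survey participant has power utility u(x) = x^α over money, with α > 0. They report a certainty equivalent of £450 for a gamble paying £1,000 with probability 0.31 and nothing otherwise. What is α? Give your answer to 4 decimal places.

α ≈ 1.4667

Since u(0) = 0, the lottery's EU is 0.31·1000^α.
Equating: 450^α = 0.31·1000^α, i.e. 0.4500^α = 0.31.
α = ln(0.31) / ln(450/1000) = -1.1711830/-0.7985077 ≈ 1.4667.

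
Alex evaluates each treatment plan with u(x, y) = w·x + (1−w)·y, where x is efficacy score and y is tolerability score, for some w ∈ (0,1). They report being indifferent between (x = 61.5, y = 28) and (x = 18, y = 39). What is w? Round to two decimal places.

Indifference: w·61.5 + (1−w)·28 = w·18 + (1−w)·39.
Rearranging, 43.5·w − 11·(1−w) = 0.
Hence w = 11/(43.5+11) = 11/54.5 = 0.20.

w = 0.20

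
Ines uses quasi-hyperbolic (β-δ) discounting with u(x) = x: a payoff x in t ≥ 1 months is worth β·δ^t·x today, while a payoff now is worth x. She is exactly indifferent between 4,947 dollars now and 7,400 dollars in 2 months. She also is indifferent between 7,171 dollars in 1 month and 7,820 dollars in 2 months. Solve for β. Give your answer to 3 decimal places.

β ≈ 0.795

Both payoffs in the second observation are in the future, so β drops out: δ^1·7171 = δ^2·7820 ⇒ δ = 7171/7820 = 0.91701.
Now use the now-vs-future pair: 4947 = β·δ^2·7400 gives β = 4947/(0.84090·7400) ≈ 0.795.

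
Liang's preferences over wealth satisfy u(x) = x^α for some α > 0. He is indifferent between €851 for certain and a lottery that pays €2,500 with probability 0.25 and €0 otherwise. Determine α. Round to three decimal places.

α ≈ 1.286

EU(lottery) = 0.25·2500^α + 0.75·0 = 0.25·2500^α.
Setting u(851) equal to that: 851^α = 0.25·2500^α ⇒ (851/2500)^α = 0.25.
α = ln(0.25) / ln(851/2500) = -1.386294/-1.077634 ≈ 1.286.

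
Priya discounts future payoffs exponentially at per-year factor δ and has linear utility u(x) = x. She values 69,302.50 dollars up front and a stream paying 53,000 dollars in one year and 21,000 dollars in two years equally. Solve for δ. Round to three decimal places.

δ ≈ 0.950

Present value of the stream is 53000·δ + 21000·δ². Indifference gives 53000δ + 21000δ² = 69302.50.
That is, 21000δ² + 53000δ − 69302.50 = 0, a quadratic in δ.
The positive root is δ = [−53000 + √(53000² + 4·21000·69302.50)] / (2·21000) = (−53000 + 92900.000)/42000 ≈ 0.950.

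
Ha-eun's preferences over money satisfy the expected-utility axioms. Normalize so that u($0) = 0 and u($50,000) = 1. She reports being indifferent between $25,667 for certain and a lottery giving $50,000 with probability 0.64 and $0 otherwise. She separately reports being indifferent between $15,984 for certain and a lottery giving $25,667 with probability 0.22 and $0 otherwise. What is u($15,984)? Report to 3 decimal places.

0.141

First, u($25,667) = 0.64·u($50,000) + 0.36·u($0) = 0.64.
The second indifference gives u($15,984) = 0.22·u($25,667) + 0.78·u($0) = 0.22·0.64 + 0.78·0.00 = 0.1408.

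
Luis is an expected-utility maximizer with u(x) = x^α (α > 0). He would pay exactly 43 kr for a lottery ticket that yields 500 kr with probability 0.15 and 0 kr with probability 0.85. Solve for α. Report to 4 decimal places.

α ≈ 0.7733

EU(lottery) = 0.15·500^α + 0.85·0 = 0.15·500^α.
Equating: 43^α = 0.15·500^α, i.e. 0.0860^α = 0.15.
α = ln(0.15) / ln(43/500) = -1.8971200/-2.4534080 ≈ 0.7733.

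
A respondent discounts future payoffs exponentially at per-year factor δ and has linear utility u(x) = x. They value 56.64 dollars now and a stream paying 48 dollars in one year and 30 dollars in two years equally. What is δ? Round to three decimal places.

δ ≈ 0.790

Equating present values: 56.64 = 48δ + 30δ².
That is, 30δ² + 48δ − 56.64 = 0, a quadratic in δ.
δ = (−48 + √(48² + 4·30·56.64)) / (2·30) = (−48 + √9100.80) / 60 ≈ 0.790.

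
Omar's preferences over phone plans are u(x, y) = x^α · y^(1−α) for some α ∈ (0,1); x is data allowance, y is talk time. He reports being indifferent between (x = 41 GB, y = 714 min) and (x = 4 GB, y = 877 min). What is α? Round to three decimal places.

Set the two utilities equal: 41^α·714^(1−α) = 4^α·877^(1−α).
Taking logs: α·ln 41 + (1−α)·ln 714 = α·ln 4 + (1−α)·ln 877, i.e. α·2.327278 = (1−α)·0.205624.
Thus α·(2.532902) = 0.205624, so α = 0.205624/2.532902 ≈ 0.081.

α ≈ 0.081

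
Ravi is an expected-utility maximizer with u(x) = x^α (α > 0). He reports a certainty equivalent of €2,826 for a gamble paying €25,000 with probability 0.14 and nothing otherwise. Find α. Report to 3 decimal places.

Since u(0) = 0, the lottery's EU is 0.14·25000^α.
Indifference: 2826^α = 0.14·25000^α, so (2826/25000)^α = 0.14.
α = ln(0.14) / ln(2826/25000) = -1.966113/-2.180014 ≈ 0.902.

α ≈ 0.902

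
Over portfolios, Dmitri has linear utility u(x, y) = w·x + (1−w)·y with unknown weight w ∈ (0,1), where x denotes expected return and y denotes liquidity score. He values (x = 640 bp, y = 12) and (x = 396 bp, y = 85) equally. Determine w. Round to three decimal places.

u(640,12) = u(396,85) means w·640 + (1−w)·12 = w·396 + (1−w)·85.
w·(640−396) = (1−w)·(85−12), i.e. w·244 = (1−w)·73.
The marginal rate of substitution is 73/244, so w = 73/(244+73) = 0.230.

w = 0.230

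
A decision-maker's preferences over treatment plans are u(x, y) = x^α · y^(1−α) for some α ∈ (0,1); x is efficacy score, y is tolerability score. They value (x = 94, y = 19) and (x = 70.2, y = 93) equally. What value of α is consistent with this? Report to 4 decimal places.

α ≈ 0.8447

The Cobb–Douglas utilities coincide, so 94^α·19^(1−α) = 70.2^α·93^(1−α).
Taking logs: α·ln 94 + (1−α)·ln 19 = α·ln 70.2 + (1−α)·ln 93, i.e. α·0.2919465 = (1−α)·1.5881605.
Thus α·(1.8801070) = 1.5881605, so α = 1.5881605/1.8801070 ≈ 0.8447.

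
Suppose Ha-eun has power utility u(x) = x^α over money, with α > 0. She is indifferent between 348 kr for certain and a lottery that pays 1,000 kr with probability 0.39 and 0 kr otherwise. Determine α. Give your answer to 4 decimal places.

α ≈ 0.8921

EU(lottery) = 0.39·1000^α + 0.61·0 = 0.39·1000^α.
Indifference: 348^α = 0.39·1000^α, so (348/1000)^α = 0.39.
α = ln(0.39) / ln(348/1000) = -0.9416085/-1.0555528 ≈ 0.8921.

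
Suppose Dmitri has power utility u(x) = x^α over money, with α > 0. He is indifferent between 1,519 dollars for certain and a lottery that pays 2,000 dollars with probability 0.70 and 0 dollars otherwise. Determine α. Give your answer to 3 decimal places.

Since u(0) = 0, the lottery's EU is 0.70·2000^α.
Equating: 1519^α = 0.70·2000^α, i.e. 0.7595^α = 0.70.
Taking logs: α·ln(1519/2000) = ln(0.70), so α = -0.356675 / -0.275095 ≈ 1.297.

α ≈ 1.297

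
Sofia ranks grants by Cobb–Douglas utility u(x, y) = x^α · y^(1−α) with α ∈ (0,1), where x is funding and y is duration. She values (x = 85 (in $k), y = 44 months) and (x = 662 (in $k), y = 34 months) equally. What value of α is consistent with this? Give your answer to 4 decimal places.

α ≈ 0.1116

The Cobb–Douglas utilities coincide, so 85^α·44^(1−α) = 662^α·34^(1−α).
Taking logs: α·ln 85 + (1−α)·ln 44 = α·ln 662 + (1−α)·ln 34, i.e. α·-2.0526143 = (1−α)·-0.2578291.
With A = -2.0526143 and B = -0.2578291: α·A = (1−α)·B, so α = B/(A+B) = -0.2578291/-2.3104434 ≈ 0.1116.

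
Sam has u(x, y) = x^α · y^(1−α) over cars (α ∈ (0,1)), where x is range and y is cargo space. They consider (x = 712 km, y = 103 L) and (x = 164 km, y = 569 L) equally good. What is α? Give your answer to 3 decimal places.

Set the two utilities equal: 712^α·103^(1−α) = 164^α·569^(1−α).
Rearrange to (712/164)^α = (569/103)^(1−α) and take logs: α·1.468211 = (1−α)·1.709151.
So α/(1−α) = (1.709151)/(1.468211) = 1.164104, and α = 1.164104/2.164104 ≈ 0.538.

α ≈ 0.538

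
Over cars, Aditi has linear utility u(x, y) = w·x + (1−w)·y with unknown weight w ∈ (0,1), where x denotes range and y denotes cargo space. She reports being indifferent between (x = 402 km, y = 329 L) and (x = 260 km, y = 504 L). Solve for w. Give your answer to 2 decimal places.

w = 0.55

u(402,329) = u(260,504) means w·402 + (1−w)·329 = w·260 + (1−w)·504.
Rearranging, 142·w − 175·(1−w) = 0.
The marginal rate of substitution is 175/142, so w = 175/(142+175) = 0.55.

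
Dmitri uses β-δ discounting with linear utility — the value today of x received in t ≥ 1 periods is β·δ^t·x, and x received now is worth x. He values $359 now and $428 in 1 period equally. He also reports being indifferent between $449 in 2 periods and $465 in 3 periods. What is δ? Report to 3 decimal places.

δ ≈ 0.966

The second indifference involves only future payoffs, so β cancels: β·δ^2·449 = β·δ^3·465, giving δ = 449/465 = 0.96559.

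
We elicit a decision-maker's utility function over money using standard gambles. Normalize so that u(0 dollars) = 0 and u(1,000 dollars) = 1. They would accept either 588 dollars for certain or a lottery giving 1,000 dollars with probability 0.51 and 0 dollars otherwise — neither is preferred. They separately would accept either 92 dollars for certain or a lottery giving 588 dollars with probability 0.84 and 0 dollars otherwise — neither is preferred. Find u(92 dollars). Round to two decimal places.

First, u(588 dollars) = 0.51·u(1,000 dollars) + 0.49·u(0 dollars) = 0.51.
Then u(92 dollars) = 0.84·u(588 dollars) + 0.16·u(0 dollars) = 0.84·0.51 + 0.16·0.00 = 0.4284.

0.43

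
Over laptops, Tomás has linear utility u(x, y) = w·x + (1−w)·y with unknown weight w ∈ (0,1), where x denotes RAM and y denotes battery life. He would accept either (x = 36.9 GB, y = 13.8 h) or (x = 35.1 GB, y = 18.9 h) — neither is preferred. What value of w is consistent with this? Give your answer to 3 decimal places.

w = 0.739

u(36.9,13.8) = u(35.1,18.9) means w·36.9 + (1−w)·13.8 = w·35.1 + (1−w)·18.9.
Collecting terms: w·1.8 = (1−w)·5.1.
So w/(1−w) = 5.1/1.8 = 2.8333, giving w = 5.1/(1.8+5.1) = 0.739.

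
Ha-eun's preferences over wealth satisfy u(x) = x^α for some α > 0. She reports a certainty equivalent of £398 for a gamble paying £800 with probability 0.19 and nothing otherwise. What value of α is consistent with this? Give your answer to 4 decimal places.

EU(lottery) = 0.19·800^α + 0.81·0 = 0.19·800^α.
Setting u(398) equal to that: 398^α = 0.19·800^α ⇒ (398/800)^α = 0.19.
Take logs: α = ln 0.19 / ln(398/800) ≈ 2.378727.

α ≈ 2.3787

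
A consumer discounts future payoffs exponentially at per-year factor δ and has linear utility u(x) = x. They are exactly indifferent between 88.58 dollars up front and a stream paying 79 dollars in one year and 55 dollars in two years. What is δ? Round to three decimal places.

Present value of the stream is 79·δ + 55·δ². Indifference gives 79δ + 55δ² = 88.58.
So 55δ² + 79δ − 88.58 = 0.
The positive root is δ = [−79 + √(79² + 4·55·88.58)] / (2·55) = (−79 + 160.401)/110 ≈ 0.740.

δ ≈ 0.740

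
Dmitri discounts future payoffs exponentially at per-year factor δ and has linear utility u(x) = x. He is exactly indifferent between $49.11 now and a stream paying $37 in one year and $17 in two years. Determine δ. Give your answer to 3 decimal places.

The stream is worth 37δ + 17δ² today, so 37δ + 17δ² = 49.11.
That is, 17δ² + 37δ − 49.11 = 0, a quadratic in δ.
By the quadratic formula (taking the positive root), δ = (−37 + √4708.48) / 34 ≈ 0.930.

δ ≈ 0.930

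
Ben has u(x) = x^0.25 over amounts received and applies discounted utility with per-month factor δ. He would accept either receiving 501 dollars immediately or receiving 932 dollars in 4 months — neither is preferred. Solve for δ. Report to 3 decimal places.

δ ≈ 0.962

The payoff in 4 months is discounted by δ^4, so u(501) = δ^4·u(932) and δ^4 = u(501)/u(932).
Since u(x) = x^0.25, δ^4 = (501/932)^0.25 = 0.53755^0.25 = 0.85626.
Hence δ = (0.85626)^(1/4) = 0.96195.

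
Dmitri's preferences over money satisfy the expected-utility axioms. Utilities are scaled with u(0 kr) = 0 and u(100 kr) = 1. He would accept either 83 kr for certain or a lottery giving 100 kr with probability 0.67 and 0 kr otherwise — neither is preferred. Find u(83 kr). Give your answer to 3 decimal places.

0.670

The indifference gives u(83 kr) = 0.67·u(100 kr) + 0.33·u(0 kr) = 0.67·1 + 0.33·0 = 0.67.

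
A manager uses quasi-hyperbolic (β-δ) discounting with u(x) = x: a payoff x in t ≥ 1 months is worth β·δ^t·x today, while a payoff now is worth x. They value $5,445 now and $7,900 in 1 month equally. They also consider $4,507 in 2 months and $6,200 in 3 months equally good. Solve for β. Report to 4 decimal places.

β ≈ 0.9481

Both payoffs in the second observation are in the future, so β drops out: δ^2·4507 = δ^3·6200 ⇒ δ = 4507/6200 = 0.72694.
Substituting δ into 5445 = β·δ·7900: β = 5445/(5742.790) ≈ 0.9481.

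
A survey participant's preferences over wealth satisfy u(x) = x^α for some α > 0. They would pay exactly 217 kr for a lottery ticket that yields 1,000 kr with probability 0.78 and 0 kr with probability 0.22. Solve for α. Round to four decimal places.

α ≈ 0.1626

Since u(0) = 0, the lottery's EU is 0.78·1000^α.
Setting u(217) equal to that: 217^α = 0.78·1000^α ⇒ (217/1000)^α = 0.78.
α = ln(0.78) / ln(217/1000) = -0.2484614/-1.5278579 ≈ 0.1626.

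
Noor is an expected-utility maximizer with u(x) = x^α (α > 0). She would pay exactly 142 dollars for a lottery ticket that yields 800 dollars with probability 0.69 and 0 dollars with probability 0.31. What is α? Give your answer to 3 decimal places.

EU(lottery) = 0.69·800^α + 0.31·0 = 0.69·800^α.
Equating: 142^α = 0.69·800^α, i.e. 0.1775^α = 0.69.
Take logs: α = ln 0.69 / ln(142/800) ≈ 0.21464.

α ≈ 0.215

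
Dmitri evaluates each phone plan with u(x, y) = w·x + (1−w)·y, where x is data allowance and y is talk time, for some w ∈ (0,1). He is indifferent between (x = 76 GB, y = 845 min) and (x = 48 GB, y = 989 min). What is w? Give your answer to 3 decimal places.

Equating utilities: w·76 + (1−w)·845 = w·48 + (1−w)·989.
Rearranging, 28·w − 144·(1−w) = 0.
Hence w = 144/(28+144) = 144/172 = 0.837.

w = 0.837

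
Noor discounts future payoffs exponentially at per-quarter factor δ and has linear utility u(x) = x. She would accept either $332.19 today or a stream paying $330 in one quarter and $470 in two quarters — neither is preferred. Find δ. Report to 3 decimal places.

The stream is worth 330δ + 470δ² today, so 330δ + 470δ² = 332.19.
That is, 470δ² + 330δ − 332.19 = 0, a quadratic in δ.
The positive root is δ = [−330 + √(330² + 4·470·332.19)] / (2·470) = (−330 + 856.398)/940 ≈ 0.560.

δ ≈ 0.560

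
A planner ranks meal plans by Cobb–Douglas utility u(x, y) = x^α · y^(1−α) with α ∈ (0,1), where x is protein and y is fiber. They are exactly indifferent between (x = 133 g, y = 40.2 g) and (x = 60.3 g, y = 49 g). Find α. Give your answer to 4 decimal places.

The Cobb–Douglas utilities coincide, so 133^α·40.2^(1−α) = 60.3^α·49^(1−α).
(133/60.3)^α = (49/40.2)^(1−α); take logs: α·ln(133/60.3) = (1−α)·ln(49/40.2), i.e. α·0.7910170 = (1−α)·0.1979533.
Thus α·(0.9889703) = 0.1979533, so α = 0.1979533/0.9889703 ≈ 0.2002.

α ≈ 0.2002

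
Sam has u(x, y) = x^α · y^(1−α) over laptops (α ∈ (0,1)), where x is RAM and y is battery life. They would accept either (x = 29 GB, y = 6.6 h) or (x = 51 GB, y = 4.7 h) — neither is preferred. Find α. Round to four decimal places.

α ≈ 0.3755

The Cobb–Douglas utilities coincide, so 29^α·6.6^(1−α) = 51^α·4.7^(1−α).
Rearrange to (29/51)^α = (4.7/6.6)^(1−α) and take logs: α·-0.5645298 = (1−α)·-0.3395071.
So α/(1−α) = (-0.3395071)/(-0.5645298) = 0.6013980, and α = 0.6013980/1.6013980 ≈ 0.3755.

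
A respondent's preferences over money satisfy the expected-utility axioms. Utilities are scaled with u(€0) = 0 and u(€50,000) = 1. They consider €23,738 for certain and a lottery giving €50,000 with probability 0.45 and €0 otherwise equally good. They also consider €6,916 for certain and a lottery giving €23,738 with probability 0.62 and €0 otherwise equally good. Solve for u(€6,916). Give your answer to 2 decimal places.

First, u(€23,738) = 0.45·u(€50,000) + 0.55·u(€0) = 0.45.
Chaining: u(€6,916) = 0.62·0.45 + 0.38·0.00 = 0.2790.

0.28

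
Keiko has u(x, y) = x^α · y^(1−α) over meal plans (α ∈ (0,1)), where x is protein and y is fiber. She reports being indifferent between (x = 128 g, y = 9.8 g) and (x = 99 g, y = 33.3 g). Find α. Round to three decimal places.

The Cobb–Douglas utilities coincide, so 128^α·9.8^(1−α) = 99^α·33.3^(1−α).
Taking logs: α·ln 128 + (1−α)·ln 9.8 = α·ln 99 + (1−α)·ln 33.3, i.e. α·0.256910 = (1−α)·1.223175.
So α/(1−α) = (1.223175)/(0.256910) = 4.761103, and α = 4.761103/5.761103 ≈ 0.826.

α ≈ 0.826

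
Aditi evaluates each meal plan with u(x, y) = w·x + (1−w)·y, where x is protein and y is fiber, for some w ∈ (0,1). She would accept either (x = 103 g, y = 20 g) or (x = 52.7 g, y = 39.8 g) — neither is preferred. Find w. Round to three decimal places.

w = 0.282

Equating utilities: w·103 + (1−w)·20 = w·52.7 + (1−w)·39.8.
w·(103−52.7) = (1−w)·(39.8−20), i.e. w·50.3 = (1−w)·19.8.
So w/(1−w) = 19.8/50.3 = 0.3936, giving w = 19.8/(50.3+19.8) = 0.282.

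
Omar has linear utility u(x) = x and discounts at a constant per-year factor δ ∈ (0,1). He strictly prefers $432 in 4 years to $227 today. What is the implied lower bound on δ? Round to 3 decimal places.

δ > 0.851

Under u(x) = x this choice says 227 < δ^4·432.
Hence δ^4 > 227/432 = 0.52546, and x ↦ x^(1/4) is increasing on (0,∞).
δ > 0.52546^(1/4) = 0.851.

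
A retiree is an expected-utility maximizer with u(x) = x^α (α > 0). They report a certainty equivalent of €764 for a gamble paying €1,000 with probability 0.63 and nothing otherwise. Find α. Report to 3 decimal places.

α ≈ 1.716

The lottery's expected utility is 0.63·u(1000) + 0.37·u(0) = 0.63·1000^α (since u(0) = 0 for α > 0).
Equating: 764^α = 0.63·1000^α, i.e. 0.7640^α = 0.63.
Taking logs: α·ln(764/1000) = ln(0.63), so α = -0.462035 / -0.269187 ≈ 1.716.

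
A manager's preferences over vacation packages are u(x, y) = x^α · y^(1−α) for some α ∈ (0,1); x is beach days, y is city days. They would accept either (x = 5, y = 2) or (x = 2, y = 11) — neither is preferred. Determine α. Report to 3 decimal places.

Set the two utilities equal: 5^α·2^(1−α) = 2^α·11^(1−α).
Taking logs: α·ln 5 + (1−α)·ln 2 = α·ln 2 + (1−α)·ln 11, i.e. α·0.916291 = (1−α)·1.704748.
Thus α·(2.621039) = 1.704748, so α = 1.704748/2.621039 ≈ 0.650.

α ≈ 0.650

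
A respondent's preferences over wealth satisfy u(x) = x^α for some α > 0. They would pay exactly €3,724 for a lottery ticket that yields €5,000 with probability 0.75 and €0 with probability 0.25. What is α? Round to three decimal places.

Since u(0) = 0, the lottery's EU is 0.75·5000^α.
Indifference: 3724^α = 0.75·5000^α, so (3724/5000)^α = 0.75.
Take logs: α = ln 0.75 / ln(3724/5000) ≈ 0.97639.

α ≈ 0.976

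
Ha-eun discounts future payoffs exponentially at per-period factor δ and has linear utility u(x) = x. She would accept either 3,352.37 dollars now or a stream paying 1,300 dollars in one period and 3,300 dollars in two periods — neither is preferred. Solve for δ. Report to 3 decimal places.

Present value of the stream is 1300·δ + 3300·δ². Indifference gives 1300δ + 3300δ² = 3352.37.
Rearranged: 3300δ² + 1300δ − 3352.37 = 0.
By the quadratic formula (taking the positive root), δ = (−1300 + √45941284.00) / 6600 ≈ 0.830.

δ ≈ 0.830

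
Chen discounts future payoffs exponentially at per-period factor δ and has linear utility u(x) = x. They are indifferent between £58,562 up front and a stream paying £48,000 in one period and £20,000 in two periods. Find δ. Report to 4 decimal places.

The stream is worth 48000δ + 20000δ² today, so 48000δ + 20000δ² = 58562.
Rearranged: 20000δ² + 48000δ − 58562 = 0.
The positive root is δ = [−48000 + √(48000² + 4·20000·58562)] / (2·20000) = (−48000 + 83600.000)/40000 ≈ 0.8900.

δ ≈ 0.8900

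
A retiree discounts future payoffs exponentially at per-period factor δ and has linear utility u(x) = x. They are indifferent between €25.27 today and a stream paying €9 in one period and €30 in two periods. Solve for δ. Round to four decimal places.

δ ≈ 0.7800

Present value of the stream is 9·δ + 30·δ². Indifference gives 9δ + 30δ² = 25.27.
So 30δ² + 9δ − 25.27 = 0.
By the quadratic formula (taking the positive root), δ = (−9 + √3113.40) / 60 ≈ 0.7800.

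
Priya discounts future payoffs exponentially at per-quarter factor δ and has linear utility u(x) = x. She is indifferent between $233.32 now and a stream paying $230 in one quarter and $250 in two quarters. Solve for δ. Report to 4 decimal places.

Present value of the stream is 230·δ + 250·δ². Indifference gives 230δ + 250δ² = 233.32.
So 250δ² + 230δ − 233.32 = 0.
δ = (−230 + √(230² + 4·250·233.32)) / (2·250) = (−230 + √286220.00) / 500 ≈ 0.6100.

δ ≈ 0.6100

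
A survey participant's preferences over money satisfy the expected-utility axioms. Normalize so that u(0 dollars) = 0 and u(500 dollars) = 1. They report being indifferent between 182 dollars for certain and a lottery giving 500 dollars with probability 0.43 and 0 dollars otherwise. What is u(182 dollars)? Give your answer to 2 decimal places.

0.43

The indifference gives u(182 dollars) = 0.43·u(500 dollars) + 0.57·u(0 dollars) = 0.43·1 + 0.57·0 = 0.43.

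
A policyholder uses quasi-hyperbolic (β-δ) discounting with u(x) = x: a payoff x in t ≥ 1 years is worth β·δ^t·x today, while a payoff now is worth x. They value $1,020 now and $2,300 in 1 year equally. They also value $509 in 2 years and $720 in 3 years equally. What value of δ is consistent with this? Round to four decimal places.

δ ≈ 0.7069

From the later pair, β·δ^2·509 = β·δ^3·720; dividing through, δ = 509/720 = 0.70694.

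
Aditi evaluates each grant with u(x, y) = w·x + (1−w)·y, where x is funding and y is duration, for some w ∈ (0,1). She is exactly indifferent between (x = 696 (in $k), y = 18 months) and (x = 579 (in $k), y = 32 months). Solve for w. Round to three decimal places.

u(696,18) = u(579,32) means w·696 + (1−w)·18 = w·579 + (1−w)·32.
Rearranging, 117·w − 14·(1−w) = 0.
Hence w = 14/(117+14) = 14/131 = 0.107.

w = 0.107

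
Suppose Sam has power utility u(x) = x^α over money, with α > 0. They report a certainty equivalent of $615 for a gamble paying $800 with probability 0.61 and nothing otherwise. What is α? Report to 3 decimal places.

α ≈ 1.880

The lottery's expected utility is 0.61·u(800) + 0.39·u(0) = 0.61·800^α (since u(0) = 0 for α > 0).
Setting u(615) equal to that: 615^α = 0.61·800^α ⇒ (615/800)^α = 0.61.
α = ln(0.61) / ln(615/800) = -0.494296/-0.262989 ≈ 1.880.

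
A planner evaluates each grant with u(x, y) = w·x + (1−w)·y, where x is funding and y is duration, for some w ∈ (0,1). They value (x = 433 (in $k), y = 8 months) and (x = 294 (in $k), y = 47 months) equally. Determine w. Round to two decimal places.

Indifference: w·433 + (1−w)·8 = w·294 + (1−w)·47.
Rearranging, 139·w − 39·(1−w) = 0.
The marginal rate of substitution is 39/139, so w = 39/(139+39) = 0.22.

w = 0.22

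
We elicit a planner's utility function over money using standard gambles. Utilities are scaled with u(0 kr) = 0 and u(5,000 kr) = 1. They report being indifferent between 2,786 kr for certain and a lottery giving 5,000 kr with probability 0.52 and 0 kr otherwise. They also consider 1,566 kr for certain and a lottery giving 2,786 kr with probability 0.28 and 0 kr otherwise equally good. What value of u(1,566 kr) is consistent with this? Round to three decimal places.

0.146

First, u(2,786 kr) = 0.52·u(5,000 kr) + 0.48·u(0 kr) = 0.52.
The second indifference gives u(1,566 kr) = 0.28·u(2,786 kr) + 0.72·u(0 kr) = 0.28·0.52 + 0.72·0.00 = 0.1456.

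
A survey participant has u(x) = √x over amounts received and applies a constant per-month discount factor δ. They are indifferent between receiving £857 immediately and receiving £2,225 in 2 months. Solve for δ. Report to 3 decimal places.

δ ≈ 0.788

The payoff in 2 months is discounted by δ^2, so u(857) = δ^2·u(2225) and δ^2 = u(857)/u(2225).
Since u(x) = √x, δ^2 = √(857/2225) = 0.62062.
Hence δ = (0.62062)^(1/2) = 0.78779.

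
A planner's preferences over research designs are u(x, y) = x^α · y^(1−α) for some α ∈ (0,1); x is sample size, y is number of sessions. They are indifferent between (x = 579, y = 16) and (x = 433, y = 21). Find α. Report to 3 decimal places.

α ≈ 0.483

The Cobb–Douglas utilities coincide, so 579^α·16^(1−α) = 433^α·21^(1−α).
(579/433)^α = (21/16)^(1−α); take logs: α·ln(579/433) = (1−α)·ln(21/16), i.e. α·0.290565 = (1−α)·0.271934.
With A = 0.290565 and B = 0.271934: α·A = (1−α)·B, so α = B/(A+B) = 0.271934/0.562499 ≈ 0.483.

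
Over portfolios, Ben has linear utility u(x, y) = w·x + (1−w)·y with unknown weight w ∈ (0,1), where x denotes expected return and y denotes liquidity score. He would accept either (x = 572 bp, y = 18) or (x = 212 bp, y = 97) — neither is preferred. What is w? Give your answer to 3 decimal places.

Equating utilities: w·572 + (1−w)·18 = w·212 + (1−w)·97.
Collecting terms: w·360 = (1−w)·79.
Hence w = 79/(360+79) = 79/439 = 0.180.

w = 0.180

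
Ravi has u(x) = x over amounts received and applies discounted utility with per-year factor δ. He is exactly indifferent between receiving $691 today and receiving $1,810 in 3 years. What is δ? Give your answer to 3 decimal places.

δ ≈ 0.725

Indifference means u(691) = δ^3 · u(1810), so δ^3 = u(691)/u(1810).
With u(x) = x: δ^3 = 691/1810 = 0.38177.
So δ = 0.38177^(1/3) ≈ 0.725.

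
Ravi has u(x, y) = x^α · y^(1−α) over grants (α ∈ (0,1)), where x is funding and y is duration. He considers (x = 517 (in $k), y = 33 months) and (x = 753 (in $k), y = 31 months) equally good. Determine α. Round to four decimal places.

α ≈ 0.1426

Set the two utilities equal: 517^α·33^(1−α) = 753^α·31^(1−α).
(517/753)^α = (31/33)^(1−α); take logs: α·ln(517/753) = (1−α)·ln(31/33), i.e. α·-0.3760224 = (1−α)·-0.0625204.
Thus α·(-0.4385428) = -0.0625204, so α = -0.0625204/-0.4385428 ≈ 0.1426.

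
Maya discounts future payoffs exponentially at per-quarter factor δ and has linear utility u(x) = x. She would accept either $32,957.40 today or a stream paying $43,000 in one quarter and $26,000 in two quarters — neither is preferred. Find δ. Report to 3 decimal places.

Equating present values: 32957.40 = 43000δ + 26000δ².
Rearranged: 26000δ² + 43000δ − 32957.40 = 0.
The positive root is δ = [−43000 + √(43000² + 4·26000·32957.40)] / (2·26000) = (−43000 + 72640.000)/52000 ≈ 0.570.

δ ≈ 0.570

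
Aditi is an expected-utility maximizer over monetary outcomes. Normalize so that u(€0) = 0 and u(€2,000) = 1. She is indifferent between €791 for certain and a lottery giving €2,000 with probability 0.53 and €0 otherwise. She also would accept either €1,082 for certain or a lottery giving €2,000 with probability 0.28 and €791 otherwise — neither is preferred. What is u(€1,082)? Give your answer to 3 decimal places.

The first gamble pins u(€791): it must equal 0.53·1 + 0.47·0 = 0.53.
The second indifference gives u(€1,082) = 0.28·u(€2,000) + 0.72·u(€791) = 0.28·1.00 + 0.72·0.53 = 0.6616.

0.662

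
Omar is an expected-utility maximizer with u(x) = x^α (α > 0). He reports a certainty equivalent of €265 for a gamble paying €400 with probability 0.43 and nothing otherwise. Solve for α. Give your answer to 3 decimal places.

The lottery's expected utility is 0.43·u(400) + 0.57·u(0) = 0.43·400^α (since u(0) = 0 for α > 0).
Setting u(265) equal to that: 265^α = 0.43·400^α ⇒ (265/400)^α = 0.43.
Taking logs: α·ln(265/400) = ln(0.43), so α = -0.843970 / -0.411735 ≈ 2.050.

α ≈ 2.050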